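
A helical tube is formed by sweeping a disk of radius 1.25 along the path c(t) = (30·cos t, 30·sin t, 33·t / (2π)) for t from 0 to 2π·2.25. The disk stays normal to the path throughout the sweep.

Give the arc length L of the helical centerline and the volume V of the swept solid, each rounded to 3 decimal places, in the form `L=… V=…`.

L=430.565 V=2113.533

2πR = 2π·30 = 188.495559
per-turn = √(188.495559² + 33²) = √(35530.5758 + 1089) = √36619.5758 = 191.362420
L = 2.25 × 191.362420 = 430.565445
V = π·1.25² × L = 4.908739 × 430.565445 = 2113.533187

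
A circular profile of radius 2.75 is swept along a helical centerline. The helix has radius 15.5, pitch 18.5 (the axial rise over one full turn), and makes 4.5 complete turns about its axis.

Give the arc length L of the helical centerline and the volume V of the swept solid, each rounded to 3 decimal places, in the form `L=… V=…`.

2πR = 2π·15.5 = 97.389372
per-turn = √(97.389372² + 18.5²) = √(9484.6898 + 342.25) = √9826.9398 = 99.130923
L = 4.5 × 99.130923 = 446.089152
V = π·2.75² × L = 23.758294 × 446.089152 = 10598.317421

L=446.089 V=10598.317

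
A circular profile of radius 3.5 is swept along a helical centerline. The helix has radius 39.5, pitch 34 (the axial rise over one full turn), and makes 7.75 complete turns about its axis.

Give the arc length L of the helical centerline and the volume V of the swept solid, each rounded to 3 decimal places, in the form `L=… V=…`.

L=1941.405 V=74714.027

2πR = 2π·39.5 = 248.185820
per-turn = √(248.185820² + 34²) = √(61596.2011 + 1156) = √62752.2011 = 250.503894
L = 7.75 × 250.503894 = 1941.405181
V = π·3.5² × L = 38.484510 × 1941.405181 = 74714.027113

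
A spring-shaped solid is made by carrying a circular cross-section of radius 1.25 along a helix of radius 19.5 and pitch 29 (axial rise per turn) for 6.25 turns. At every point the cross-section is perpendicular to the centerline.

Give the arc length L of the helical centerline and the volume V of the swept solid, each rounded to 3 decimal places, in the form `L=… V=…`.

2πR = 2π·19.5 = 122.522113
per-turn = √(122.522113² + 29²) = √(15011.6683 + 841) = √15852.6683 = 125.907380
L = 6.25 × 125.907380 = 786.921124
V = π·1.25² × L = 4.908739 × 786.921124 = 3862.790034

L=786.921 V=3862.790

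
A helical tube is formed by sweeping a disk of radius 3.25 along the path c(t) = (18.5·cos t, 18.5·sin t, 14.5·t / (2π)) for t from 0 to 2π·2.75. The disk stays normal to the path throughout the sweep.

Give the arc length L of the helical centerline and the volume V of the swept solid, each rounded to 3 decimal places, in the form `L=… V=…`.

2πR = 2π·18.5 = 116.238928
per-turn = √(116.238928² + 14.5²) = √(13511.4884 + 210.25) = √13721.7384 = 117.139824
L = 2.75 × 117.139824 = 322.134517
V = π·3.25² × L = 33.183072 × 322.134517 = 10689.412991

L=322.135 V=10689.413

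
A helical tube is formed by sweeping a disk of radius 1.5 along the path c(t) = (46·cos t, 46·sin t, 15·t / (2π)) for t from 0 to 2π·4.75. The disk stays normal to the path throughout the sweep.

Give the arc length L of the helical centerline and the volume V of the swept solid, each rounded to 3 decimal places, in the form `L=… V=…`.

2πR = 2π·46 = 289.026524
per-turn = √(289.026524² + 15²) = √(83536.3317 + 225) = √83761.3317 = 289.415500
L = 4.75 × 289.415500 = 1374.723625
V = π·1.5² × L = 7.068583 × 1374.723625 = 9717.348693

L=1374.724 V=9717.349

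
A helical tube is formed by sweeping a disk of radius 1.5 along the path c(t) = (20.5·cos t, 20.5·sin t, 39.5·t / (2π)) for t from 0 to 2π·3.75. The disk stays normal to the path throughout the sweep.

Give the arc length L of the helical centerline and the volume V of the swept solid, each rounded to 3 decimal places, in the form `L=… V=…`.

L=505.222 V=3571.203

2πR = 2π·20.5 = 128.805299
per-turn = √(128.805299² + 39.5²) = √(16590.8050 + 1560.25) = √18151.0550 = 134.725851
L = 3.75 × 134.725851 = 505.221942
V = π·1.5² × L = 7.068583 × 505.221942 = 3571.203470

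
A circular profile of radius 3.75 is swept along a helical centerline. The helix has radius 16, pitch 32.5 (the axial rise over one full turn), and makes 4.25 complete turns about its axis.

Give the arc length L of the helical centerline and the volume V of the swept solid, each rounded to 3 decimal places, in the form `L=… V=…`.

L=449.029 V=19837.478

2πR = 2π·16 = 100.530965
per-turn = √(100.530965² + 32.5²) = √(10106.4749 + 1056.25) = √11162.7249 = 105.653797
L = 4.25 × 105.653797 = 449.028639
V = π·3.75² × L = 44.178647 × 449.028639 = 19837.477596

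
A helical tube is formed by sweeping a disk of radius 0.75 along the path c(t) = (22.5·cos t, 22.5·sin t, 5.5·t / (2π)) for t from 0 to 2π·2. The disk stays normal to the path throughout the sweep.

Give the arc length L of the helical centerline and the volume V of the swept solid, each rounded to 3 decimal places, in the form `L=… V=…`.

2πR = 2π·22.5 = 141.371669
per-turn = √(141.371669² + 5.5²) = √(19985.9489 + 30.25) = √20016.1989 = 141.478616
L = 2 × 141.478616 = 282.957233
V = π·0.75² × L = 1.767146 × 282.957233 = 500.026705

L=282.957 V=500.027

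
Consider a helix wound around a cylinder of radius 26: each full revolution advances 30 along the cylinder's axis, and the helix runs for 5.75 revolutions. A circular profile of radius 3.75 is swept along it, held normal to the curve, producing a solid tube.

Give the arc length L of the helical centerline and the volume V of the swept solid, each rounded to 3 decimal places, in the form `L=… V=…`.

L=955.044 V=42192.545

2πR = 2π·26 = 163.362818
per-turn = √(163.362818² + 30²) = √(26687.4103 + 900) = √27587.4103 = 166.094582
L = 5.75 × 166.094582 = 955.043849
V = π·3.75² × L = 44.178647 × 955.043849 = 42192.544769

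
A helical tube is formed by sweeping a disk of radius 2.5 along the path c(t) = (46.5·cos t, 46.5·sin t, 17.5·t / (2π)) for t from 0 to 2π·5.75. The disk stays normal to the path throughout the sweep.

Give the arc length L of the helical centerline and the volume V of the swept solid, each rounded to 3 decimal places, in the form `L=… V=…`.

2πR = 2π·46.5 = 292.168117
per-turn = √(292.168117² + 17.5²) = √(85362.2085 + 306.25) = √85668.4585 = 292.691746
L = 5.75 × 292.691746 = 1682.977542
V = π·2.5² × L = 19.634954 × 1682.977542 = 33045.186770

L=1682.978 V=33045.187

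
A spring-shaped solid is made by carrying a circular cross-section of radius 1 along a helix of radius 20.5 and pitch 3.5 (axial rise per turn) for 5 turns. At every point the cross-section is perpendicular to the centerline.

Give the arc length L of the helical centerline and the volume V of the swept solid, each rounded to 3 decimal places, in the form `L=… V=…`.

2πR = 2π·20.5 = 128.805299
per-turn = √(128.805299² + 3.5²) = √(16590.8050 + 12.25) = √16603.0550 = 128.852842
L = 5 × 128.852842 = 644.264212
V = π·1² × L = 3.141593 × 644.264212 = 2024.015716

L=644.264 V=2024.016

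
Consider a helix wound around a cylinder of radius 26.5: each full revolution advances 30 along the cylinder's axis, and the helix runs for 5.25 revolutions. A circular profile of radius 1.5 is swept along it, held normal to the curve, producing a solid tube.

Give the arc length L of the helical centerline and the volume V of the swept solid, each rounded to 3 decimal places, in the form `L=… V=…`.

L=888.224 V=6278.483

2πR = 2π·26.5 = 166.504411
per-turn = √(166.504411² + 30²) = √(27723.7188 + 900) = √28623.7188 = 169.185457
L = 5.25 × 169.185457 = 888.223648
V = π·1.5² × L = 7.068583 × 888.223648 = 6278.482995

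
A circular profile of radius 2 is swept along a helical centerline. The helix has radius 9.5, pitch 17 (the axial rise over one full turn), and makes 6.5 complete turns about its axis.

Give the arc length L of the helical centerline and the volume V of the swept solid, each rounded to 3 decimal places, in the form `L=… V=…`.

2πR = 2π·9.5 = 59.690260
per-turn = √(59.690260² + 17²) = √(3562.9272 + 289) = √3851.9272 = 62.063896
L = 6.5 × 62.063896 = 403.415324
V = π·2² × L = 12.566371 × 403.415324 = 5069.466474

L=403.415 V=5069.466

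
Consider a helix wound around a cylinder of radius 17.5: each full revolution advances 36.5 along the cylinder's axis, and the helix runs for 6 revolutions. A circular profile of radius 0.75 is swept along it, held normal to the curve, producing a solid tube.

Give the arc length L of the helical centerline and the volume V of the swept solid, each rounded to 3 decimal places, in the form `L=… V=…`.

L=695.133 V=1228.402

2πR = 2π·17.5 = 109.955743
per-turn = √(109.955743² + 36.5²) = √(12090.2654 + 1332.25) = √13422.5154 = 115.855580
L = 6 × 115.855580 = 695.133479
V = π·0.75² × L = 1.767146 × 695.133479 = 1228.402255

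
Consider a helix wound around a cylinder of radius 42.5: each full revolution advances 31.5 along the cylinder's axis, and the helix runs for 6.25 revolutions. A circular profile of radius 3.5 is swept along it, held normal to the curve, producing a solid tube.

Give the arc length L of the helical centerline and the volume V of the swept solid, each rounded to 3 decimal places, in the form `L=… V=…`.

2πR = 2π·42.5 = 267.035376
per-turn = √(267.035376² + 31.5²) = √(71307.8918 + 992.25) = √72300.1418 = 268.886857
L = 6.25 × 268.886857 = 1680.542855
V = π·3.5² × L = 38.484510 × 1680.542855 = 64674.868337

L=1680.543 V=64674.868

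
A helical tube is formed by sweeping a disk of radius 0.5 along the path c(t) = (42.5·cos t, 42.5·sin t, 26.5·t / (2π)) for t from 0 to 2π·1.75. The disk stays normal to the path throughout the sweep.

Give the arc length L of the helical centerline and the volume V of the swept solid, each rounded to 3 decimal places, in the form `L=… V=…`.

2πR = 2π·42.5 = 267.035376
per-turn = √(267.035376² + 26.5²) = √(71307.8918 + 702.25) = √72010.1418 = 268.347055
L = 1.75 × 268.347055 = 469.607346
V = π·0.5² × L = 0.785398 × 469.607346 = 368.828747

L=469.607 V=368.829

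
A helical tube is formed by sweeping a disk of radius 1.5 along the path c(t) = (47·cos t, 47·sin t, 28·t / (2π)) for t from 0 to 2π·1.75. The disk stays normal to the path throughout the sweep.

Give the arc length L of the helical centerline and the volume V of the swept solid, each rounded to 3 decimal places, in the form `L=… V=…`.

L=519.110 V=3669.371

2πR = 2π·47 = 295.309709
per-turn = √(295.309709² + 28²) = √(87207.8245 + 784) = √87991.8245 = 296.634159
L = 1.75 × 296.634159 = 519.109779
V = π·1.5² × L = 7.068583 × 519.109779 = 3669.370802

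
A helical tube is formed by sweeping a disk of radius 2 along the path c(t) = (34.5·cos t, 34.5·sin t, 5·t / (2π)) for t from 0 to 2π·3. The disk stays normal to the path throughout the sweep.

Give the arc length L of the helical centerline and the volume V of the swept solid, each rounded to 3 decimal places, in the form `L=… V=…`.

L=650.483 V=8174.206

2πR = 2π·34.5 = 216.769893
per-turn = √(216.769893² + 5²) = √(46989.1866 + 25) = √47014.1866 = 216.827550
L = 3 × 216.827550 = 650.482651
V = π·2² × L = 12.566371 × 650.482651 = 8174.206068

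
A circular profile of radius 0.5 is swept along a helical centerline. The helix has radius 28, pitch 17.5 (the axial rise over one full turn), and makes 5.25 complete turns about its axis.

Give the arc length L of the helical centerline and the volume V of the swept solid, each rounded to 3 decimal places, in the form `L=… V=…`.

2πR = 2π·28 = 175.929189
per-turn = √(175.929189² + 17.5²) = √(30951.0794 + 306.25) = √31257.3294 = 176.797425
L = 5.25 × 176.797425 = 928.186480
V = π·0.5² × L = 0.785398 × 928.186480 = 728.995957

L=928.186 V=728.996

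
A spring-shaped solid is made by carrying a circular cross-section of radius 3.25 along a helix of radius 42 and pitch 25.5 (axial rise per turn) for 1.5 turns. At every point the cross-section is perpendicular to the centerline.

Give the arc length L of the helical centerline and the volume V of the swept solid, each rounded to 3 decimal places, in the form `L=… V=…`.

L=397.684 V=13196.391

2πR = 2π·42 = 263.893783
per-turn = √(263.893783² + 25.5²) = √(69639.9287 + 650.25) = √70290.1787 = 265.122950
L = 1.5 × 265.122950 = 397.684425
V = π·3.25² × L = 33.183072 × 397.684425 = 13196.391072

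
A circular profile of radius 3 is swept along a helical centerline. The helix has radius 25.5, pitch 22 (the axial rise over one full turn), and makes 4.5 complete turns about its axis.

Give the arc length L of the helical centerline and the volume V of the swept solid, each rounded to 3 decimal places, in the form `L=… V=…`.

L=727.761 V=20576.947

2πR = 2π·25.5 = 160.221225
per-turn = √(160.221225² + 22²) = √(25670.8410 + 484) = √26154.8410 = 161.724584
L = 4.5 × 161.724584 = 727.760628
V = π·3² × L = 28.274334 × 727.760628 = 20576.946974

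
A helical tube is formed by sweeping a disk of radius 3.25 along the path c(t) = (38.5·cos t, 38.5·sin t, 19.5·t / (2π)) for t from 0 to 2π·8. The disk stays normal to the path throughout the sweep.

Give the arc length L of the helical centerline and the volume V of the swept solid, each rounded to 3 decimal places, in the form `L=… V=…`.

2πR = 2π·38.5 = 241.902634
per-turn = √(241.902634² + 19.5²) = √(58516.8845 + 380.25) = √58897.1345 = 242.687318
L = 8 × 242.687318 = 1941.498547
V = π·3.25² × L = 33.183072 × 1941.498547 = 64424.886853

L=1941.499 V=64424.887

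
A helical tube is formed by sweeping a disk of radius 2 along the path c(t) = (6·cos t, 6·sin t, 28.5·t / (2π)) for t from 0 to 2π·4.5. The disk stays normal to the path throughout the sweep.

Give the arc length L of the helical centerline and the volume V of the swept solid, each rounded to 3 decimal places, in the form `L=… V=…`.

2πR = 2π·6 = 37.699112
per-turn = √(37.699112² + 28.5²) = √(1421.2230 + 812.25) = √2233.4730 = 47.259634
L = 4.5 × 47.259634 = 212.668354
V = π·2² × L = 12.566371 × 212.668354 = 2672.469358

L=212.668 V=2672.469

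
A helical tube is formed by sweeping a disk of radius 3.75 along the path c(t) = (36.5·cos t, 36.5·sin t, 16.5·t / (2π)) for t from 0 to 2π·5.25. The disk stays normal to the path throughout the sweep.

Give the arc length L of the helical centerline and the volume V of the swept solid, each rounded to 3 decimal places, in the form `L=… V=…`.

2πR = 2π·36.5 = 229.336264
per-turn = √(229.336264² + 16.5²) = √(52595.1219 + 272.25) = √52867.3719 = 229.929058
L = 5.25 × 229.929058 = 1207.127556
V = π·3.75² × L = 44.178647 × 1207.127556 = 53329.261812

L=1207.128 V=53329.262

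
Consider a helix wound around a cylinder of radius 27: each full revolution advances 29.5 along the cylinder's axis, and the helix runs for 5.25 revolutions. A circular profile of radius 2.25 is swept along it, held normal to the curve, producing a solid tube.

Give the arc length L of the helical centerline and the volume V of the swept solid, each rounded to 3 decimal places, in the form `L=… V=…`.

2πR = 2π·27 = 169.646003
per-turn = √(169.646003² + 29.5²) = √(28779.7664 + 870.25) = √29650.0164 = 172.191801
L = 5.25 × 172.191801 = 904.006957
V = π·2.25² × L = 15.904313 × 904.006957 = 14377.609422

L=904.007 V=14377.609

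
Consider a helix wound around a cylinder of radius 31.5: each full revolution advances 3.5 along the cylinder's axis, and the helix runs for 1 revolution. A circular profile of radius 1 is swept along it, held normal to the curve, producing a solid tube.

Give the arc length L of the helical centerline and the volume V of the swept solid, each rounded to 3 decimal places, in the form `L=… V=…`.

2πR = 2π·31.5 = 197.920337
per-turn = √(197.920337² + 3.5²) = √(39172.4599 + 12.25) = √39184.7099 = 197.951282
L = 1 × 197.951282 = 197.951282
V = π·1² × L = 3.141593 × 197.951282 = 621.882292

L=197.951 V=621.882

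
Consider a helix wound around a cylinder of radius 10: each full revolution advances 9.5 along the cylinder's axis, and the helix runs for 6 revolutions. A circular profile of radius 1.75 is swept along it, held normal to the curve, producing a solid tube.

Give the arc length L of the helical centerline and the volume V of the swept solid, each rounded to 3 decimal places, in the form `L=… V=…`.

L=381.276 V=3668.304

2πR = 2π·10 = 62.831853
per-turn = √(62.831853² + 9.5²) = √(3947.8418 + 90.25) = √4038.0918 = 63.545981
L = 6 × 63.545981 = 381.275889
V = π·1.75² × L = 9.621128 × 381.275889 = 3668.303939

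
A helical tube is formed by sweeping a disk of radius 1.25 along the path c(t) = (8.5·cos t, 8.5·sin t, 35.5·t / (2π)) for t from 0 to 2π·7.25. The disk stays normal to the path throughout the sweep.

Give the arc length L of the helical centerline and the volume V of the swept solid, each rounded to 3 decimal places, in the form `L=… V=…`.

2πR = 2π·8.5 = 53.407075
per-turn = √(53.407075² + 35.5²) = √(2852.3157 + 1260.25) = √4112.5657 = 64.129289
L = 7.25 × 64.129289 = 464.937343
V = π·1.25² × L = 4.908739 × 464.937343 = 2282.255847

L=464.937 V=2282.256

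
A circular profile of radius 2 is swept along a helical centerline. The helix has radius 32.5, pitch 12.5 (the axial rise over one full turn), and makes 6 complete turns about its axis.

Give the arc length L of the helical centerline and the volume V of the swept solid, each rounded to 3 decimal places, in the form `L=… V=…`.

L=1227.514 V=15425.402

2πR = 2π·32.5 = 204.203522
per-turn = √(204.203522² + 12.5²) = √(41699.0786 + 156.25) = √41855.3286 = 204.585749
L = 6 × 204.585749 = 1227.514493
V = π·2² × L = 12.566371 × 1227.514493 = 15425.402048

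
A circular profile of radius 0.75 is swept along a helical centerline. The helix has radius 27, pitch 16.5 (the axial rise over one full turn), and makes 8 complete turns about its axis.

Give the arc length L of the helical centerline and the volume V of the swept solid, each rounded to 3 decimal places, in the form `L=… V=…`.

2πR = 2π·27 = 169.646003
per-turn = √(169.646003² + 16.5²) = √(28779.7664 + 272.25) = √29052.0164 = 170.446521
L = 8 × 170.446521 = 1363.572166
V = π·0.75² × L = 1.767146 × 1363.572166 = 2409.630918

L=1363.572 V=2409.631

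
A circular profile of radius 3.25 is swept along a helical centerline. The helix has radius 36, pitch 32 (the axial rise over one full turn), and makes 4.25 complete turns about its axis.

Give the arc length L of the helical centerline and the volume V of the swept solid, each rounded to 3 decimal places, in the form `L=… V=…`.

2πR = 2π·36 = 226.194671
per-turn = √(226.194671² + 32²) = √(51164.0292 + 1024) = √52188.0292 = 228.446994
L = 4.25 × 228.446994 = 970.899726
V = π·3.25² × L = 33.183072 × 970.899726 = 32217.435900

L=970.900 V=32217.436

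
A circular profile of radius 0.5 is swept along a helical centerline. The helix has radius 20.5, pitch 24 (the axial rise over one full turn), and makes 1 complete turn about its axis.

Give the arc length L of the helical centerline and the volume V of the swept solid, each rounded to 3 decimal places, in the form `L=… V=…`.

L=131.022 V=102.905

2πR = 2π·20.5 = 128.805299
per-turn = √(128.805299² + 24²) = √(16590.8050 + 576) = √17166.8050 = 131.022155
L = 1 × 131.022155 = 131.022155
V = π·0.5² × L = 0.785398 × 131.022155 = 102.904560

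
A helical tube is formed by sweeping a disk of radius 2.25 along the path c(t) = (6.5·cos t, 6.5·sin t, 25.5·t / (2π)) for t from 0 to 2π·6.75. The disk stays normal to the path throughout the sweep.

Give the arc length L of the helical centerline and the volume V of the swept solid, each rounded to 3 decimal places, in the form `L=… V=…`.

L=324.998 V=5168.867

2πR = 2π·6.5 = 40.840704
per-turn = √(40.840704² + 25.5²) = √(1667.9631 + 650.25) = √2318.2131 = 48.147826
L = 6.75 × 48.147826 = 324.997825
V = π·2.25² × L = 15.904313 × 324.997825 = 5168.867074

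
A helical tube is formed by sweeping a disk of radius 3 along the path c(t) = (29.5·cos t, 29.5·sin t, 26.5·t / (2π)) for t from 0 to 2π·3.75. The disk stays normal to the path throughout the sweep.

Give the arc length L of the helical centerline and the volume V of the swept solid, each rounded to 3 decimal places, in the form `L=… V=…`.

L=702.145 V=19852.689

2πR = 2π·29.5 = 185.353967
per-turn = √(185.353967² + 26.5²) = √(34356.0929 + 702.25) = √35058.3429 = 187.238732
L = 3.75 × 187.238732 = 702.145247
V = π·3² × L = 28.274334 × 702.145247 = 19852.689136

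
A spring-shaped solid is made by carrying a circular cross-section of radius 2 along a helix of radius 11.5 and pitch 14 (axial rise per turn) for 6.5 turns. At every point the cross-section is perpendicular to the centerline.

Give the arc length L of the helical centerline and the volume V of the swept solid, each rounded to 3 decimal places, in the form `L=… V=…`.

L=478.403 V=6011.785

2πR = 2π·11.5 = 72.256631
per-turn = √(72.256631² + 14²) = √(5221.0207 + 196) = √5417.0207 = 73.600413
L = 6.5 × 73.600413 = 478.402682
V = π·2² × L = 12.566371 × 478.402682 = 6011.785400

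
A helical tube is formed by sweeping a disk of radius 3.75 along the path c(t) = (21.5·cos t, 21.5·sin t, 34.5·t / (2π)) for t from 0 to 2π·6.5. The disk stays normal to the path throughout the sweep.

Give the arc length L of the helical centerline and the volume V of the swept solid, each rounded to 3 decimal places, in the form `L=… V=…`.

L=906.258 V=40037.263

2πR = 2π·21.5 = 135.088484
per-turn = √(135.088484² + 34.5²) = √(18248.8985 + 1190.25) = √19439.1485 = 139.424347
L = 6.5 × 139.424347 = 906.258256
V = π·3.75² × L = 44.178647 × 906.258256 = 40037.263282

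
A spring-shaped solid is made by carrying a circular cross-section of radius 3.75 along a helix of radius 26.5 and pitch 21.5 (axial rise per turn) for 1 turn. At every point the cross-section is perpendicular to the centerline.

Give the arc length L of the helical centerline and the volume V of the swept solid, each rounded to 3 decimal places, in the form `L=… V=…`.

2πR = 2π·26.5 = 166.504411
per-turn = √(166.504411² + 21.5²) = √(27723.7188 + 462.25) = √28185.9688 = 167.886774
L = 1 × 167.886774 = 167.886774
V = π·3.75² × L = 44.178647 × 167.886774 = 7417.010457

L=167.887 V=7417.010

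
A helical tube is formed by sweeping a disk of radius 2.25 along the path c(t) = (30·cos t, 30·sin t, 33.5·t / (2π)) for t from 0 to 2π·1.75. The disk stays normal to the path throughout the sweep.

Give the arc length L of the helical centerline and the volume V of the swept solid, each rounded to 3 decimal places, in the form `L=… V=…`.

L=335.036 V=5328.521

2πR = 2π·30 = 188.495559
per-turn = √(188.495559² + 33.5²) = √(35530.5758 + 1122.25) = √36652.8258 = 191.449277
L = 1.75 × 191.449277 = 335.036236
V = π·2.25² × L = 15.904313 × 335.036236 = 5328.521093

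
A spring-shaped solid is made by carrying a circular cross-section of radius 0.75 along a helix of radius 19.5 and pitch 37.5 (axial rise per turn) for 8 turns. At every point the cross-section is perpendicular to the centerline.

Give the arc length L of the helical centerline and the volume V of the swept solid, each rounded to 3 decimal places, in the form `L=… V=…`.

2πR = 2π·19.5 = 122.522113
per-turn = √(122.522113² + 37.5²) = √(15011.6683 + 1406.25) = √16417.9183 = 128.132425
L = 8 × 128.132425 = 1025.059399
V = π·0.75² × L = 1.767146 × 1025.059399 = 1811.429480

L=1025.059 V=1811.429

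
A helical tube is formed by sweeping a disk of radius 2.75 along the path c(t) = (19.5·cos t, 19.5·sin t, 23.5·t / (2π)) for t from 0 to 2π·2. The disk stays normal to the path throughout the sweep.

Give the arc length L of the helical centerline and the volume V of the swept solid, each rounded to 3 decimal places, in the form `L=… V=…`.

2πR = 2π·19.5 = 122.522113
per-turn = √(122.522113² + 23.5²) = √(15011.6683 + 552.25) = √15563.9183 = 124.755434
L = 2 × 124.755434 = 249.510868
V = π·2.75² × L = 23.758294 × 249.510868 = 5927.952665

L=249.511 V=5927.953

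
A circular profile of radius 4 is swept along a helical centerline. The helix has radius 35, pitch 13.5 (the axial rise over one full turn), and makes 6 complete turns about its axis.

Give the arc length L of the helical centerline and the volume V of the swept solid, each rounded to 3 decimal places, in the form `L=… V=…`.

2πR = 2π·35 = 219.911486
per-turn = √(219.911486² + 13.5²) = √(48361.0616 + 182.25) = √48543.3116 = 220.325467
L = 6 × 220.325467 = 1321.952804
V = π·4² × L = 50.265482 × 1321.952804 = 66448.595486

L=1321.953 V=66448.595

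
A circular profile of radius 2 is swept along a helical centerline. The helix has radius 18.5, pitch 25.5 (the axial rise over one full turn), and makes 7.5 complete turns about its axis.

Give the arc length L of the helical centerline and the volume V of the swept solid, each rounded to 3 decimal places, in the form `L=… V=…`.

L=892.523 V=11215.778

2πR = 2π·18.5 = 116.238928
per-turn = √(116.238928² + 25.5²) = √(13511.4884 + 650.25) = √14161.7384 = 119.003103
L = 7.5 × 119.003103 = 892.523269
V = π·2² × L = 12.566371 × 892.523269 = 11215.778185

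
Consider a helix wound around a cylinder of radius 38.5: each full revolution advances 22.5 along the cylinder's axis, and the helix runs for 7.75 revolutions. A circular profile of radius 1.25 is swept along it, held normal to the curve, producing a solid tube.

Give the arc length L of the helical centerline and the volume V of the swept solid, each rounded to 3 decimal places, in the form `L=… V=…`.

2πR = 2π·38.5 = 241.902634
per-turn = √(241.902634² + 22.5²) = √(58516.8845 + 506.25) = √59023.1345 = 242.946773
L = 7.75 × 242.946773 = 1882.837490
V = π·1.25² × L = 4.908739 × 1882.837490 = 9242.356919

L=1882.837 V=9242.357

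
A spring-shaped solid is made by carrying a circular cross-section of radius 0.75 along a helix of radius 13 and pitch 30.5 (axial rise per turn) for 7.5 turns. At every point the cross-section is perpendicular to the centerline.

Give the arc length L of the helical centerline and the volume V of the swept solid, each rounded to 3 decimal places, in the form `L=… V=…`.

L=653.925 V=1155.581

2πR = 2π·13 = 81.681409
per-turn = √(81.681409² + 30.5²) = √(6671.8526 + 930.25) = √7602.1026 = 87.190037
L = 7.5 × 87.190037 = 653.925278
V = π·0.75² × L = 1.767146 × 653.925278 = 1155.581354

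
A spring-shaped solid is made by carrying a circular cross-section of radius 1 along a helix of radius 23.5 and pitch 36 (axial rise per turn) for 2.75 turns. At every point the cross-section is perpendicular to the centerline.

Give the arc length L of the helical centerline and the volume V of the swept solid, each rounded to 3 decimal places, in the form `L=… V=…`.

2πR = 2π·23.5 = 147.654855
per-turn = √(147.654855² + 36²) = √(21801.9561 + 1296) = √23097.9561 = 151.980118
L = 2.75 × 151.980118 = 417.945323
V = π·1² × L = 3.141593 × 417.945323 = 1313.013957

L=417.945 V=1313.014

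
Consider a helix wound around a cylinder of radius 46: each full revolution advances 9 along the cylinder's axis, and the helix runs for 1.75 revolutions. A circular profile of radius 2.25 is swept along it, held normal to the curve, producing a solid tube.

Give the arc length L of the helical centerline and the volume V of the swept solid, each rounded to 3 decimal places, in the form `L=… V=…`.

L=506.042 V=8048.244

2πR = 2π·46 = 289.026524
per-turn = √(289.026524² + 9²) = √(83536.3317 + 81) = √83617.3317 = 289.166616
L = 1.75 × 289.166616 = 506.041578
V = π·2.25² × L = 15.904313 × 506.041578 = 8048.243543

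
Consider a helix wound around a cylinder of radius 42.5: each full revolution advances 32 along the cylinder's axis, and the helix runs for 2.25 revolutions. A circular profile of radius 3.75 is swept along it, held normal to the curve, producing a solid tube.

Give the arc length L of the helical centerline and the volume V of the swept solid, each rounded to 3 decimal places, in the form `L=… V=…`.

2πR = 2π·42.5 = 267.035376
per-turn = √(267.035376² + 32²) = √(71307.8918 + 1024) = √72331.8918 = 268.945890
L = 2.25 × 268.945890 = 605.128253
V = π·3.75² × L = 44.178647 × 605.128253 = 26733.747279

L=605.128 V=26733.747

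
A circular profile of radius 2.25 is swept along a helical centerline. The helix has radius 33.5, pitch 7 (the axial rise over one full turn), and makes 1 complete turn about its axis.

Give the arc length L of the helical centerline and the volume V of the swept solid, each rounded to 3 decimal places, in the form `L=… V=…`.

L=210.603 V=3349.497

2πR = 2π·33.5 = 210.486708
per-turn = √(210.486708² + 7²) = √(44304.6542 + 49) = √44353.6542 = 210.603073
L = 1 × 210.603073 = 210.603073
V = π·2.25² × L = 15.904313 × 210.603073 = 3349.497144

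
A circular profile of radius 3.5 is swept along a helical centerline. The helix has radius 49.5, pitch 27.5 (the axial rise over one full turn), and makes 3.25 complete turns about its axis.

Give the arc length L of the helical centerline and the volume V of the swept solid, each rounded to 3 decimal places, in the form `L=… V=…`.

L=1014.751 V=39052.194

2πR = 2π·49.5 = 311.017673
per-turn = √(311.017673² + 27.5²) = √(96731.9927 + 756.25) = √97488.2427 = 312.231073
L = 3.25 × 312.231073 = 1014.750986
V = π·3.5² × L = 38.484510 × 1014.750986 = 39052.194481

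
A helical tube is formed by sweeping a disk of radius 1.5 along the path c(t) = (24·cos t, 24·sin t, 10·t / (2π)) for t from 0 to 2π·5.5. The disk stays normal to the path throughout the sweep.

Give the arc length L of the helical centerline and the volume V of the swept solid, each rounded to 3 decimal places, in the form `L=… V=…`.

2πR = 2π·24 = 150.796447
per-turn = √(150.796447² + 10²) = √(22739.5685 + 100) = √22839.5685 = 151.127656
L = 5.5 × 151.127656 = 831.202110
V = π·1.5² × L = 7.068583 × 831.202110 = 5875.421498

L=831.202 V=5875.421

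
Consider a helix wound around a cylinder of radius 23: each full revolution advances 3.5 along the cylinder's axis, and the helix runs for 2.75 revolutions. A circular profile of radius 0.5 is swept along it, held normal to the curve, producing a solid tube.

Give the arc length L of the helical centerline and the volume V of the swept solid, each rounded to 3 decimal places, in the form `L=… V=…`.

L=397.528 V=312.218

2πR = 2π·23 = 144.513262
per-turn = √(144.513262² + 3.5²) = √(20884.0829 + 12.25) = √20896.3329 = 144.555640
L = 2.75 × 144.555640 = 397.528009
V = π·0.5² × L = 0.785398 × 397.528009 = 312.217768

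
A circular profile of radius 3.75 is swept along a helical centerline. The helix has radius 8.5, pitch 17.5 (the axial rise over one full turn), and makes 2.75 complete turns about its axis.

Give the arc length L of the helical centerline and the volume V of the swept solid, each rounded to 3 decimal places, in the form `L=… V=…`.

L=154.553 V=6827.946

2πR = 2π·8.5 = 53.407075
per-turn = √(53.407075² + 17.5²) = √(2852.3157 + 306.25) = √3158.5657 = 56.201118
L = 2.75 × 56.201118 = 154.553075
V = π·3.75² × L = 44.178647 × 154.553075 = 6827.945681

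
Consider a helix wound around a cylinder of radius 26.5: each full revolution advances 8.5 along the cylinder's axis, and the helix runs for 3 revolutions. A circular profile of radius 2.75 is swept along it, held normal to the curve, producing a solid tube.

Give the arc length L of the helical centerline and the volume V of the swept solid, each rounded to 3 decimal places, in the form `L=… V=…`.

2πR = 2π·26.5 = 166.504411
per-turn = √(166.504411² + 8.5²) = √(27723.7188 + 72.25) = √27795.9688 = 166.721231
L = 3 × 166.721231 = 500.163692
V = π·2.75² × L = 23.758294 × 500.163692 = 11883.036266

L=500.164 V=11883.036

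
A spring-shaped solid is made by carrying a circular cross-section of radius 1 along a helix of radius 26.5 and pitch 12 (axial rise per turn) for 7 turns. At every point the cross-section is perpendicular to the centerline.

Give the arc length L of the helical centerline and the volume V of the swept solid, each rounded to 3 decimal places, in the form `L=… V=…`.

2πR = 2π·26.5 = 166.504411
per-turn = √(166.504411² + 12²) = √(27723.7188 + 144) = √27867.7188 = 166.936272
L = 7 × 166.936272 = 1168.553901
V = π·1² × L = 3.141593 × 1168.553901 = 3671.120350

L=1168.554 V=3671.120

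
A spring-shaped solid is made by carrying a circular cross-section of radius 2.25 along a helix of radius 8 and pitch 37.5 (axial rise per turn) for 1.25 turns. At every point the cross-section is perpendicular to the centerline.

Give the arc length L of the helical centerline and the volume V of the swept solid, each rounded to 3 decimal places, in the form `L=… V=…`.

2πR = 2π·8 = 50.265482
per-turn = √(50.265482² + 37.5²) = √(2526.6187 + 1406.25) = √3932.8687 = 62.712588
L = 1.25 × 62.712588 = 78.390735
V = π·2.25² × L = 15.904313 × 78.390735 = 1246.750776

L=78.391 V=1246.751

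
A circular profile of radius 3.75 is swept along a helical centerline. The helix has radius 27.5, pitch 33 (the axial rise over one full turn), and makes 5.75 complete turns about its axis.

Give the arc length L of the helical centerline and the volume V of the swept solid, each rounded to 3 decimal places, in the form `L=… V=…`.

L=1011.486 V=44686.091

2πR = 2π·27.5 = 172.787596
per-turn = √(172.787596² + 33²) = √(29855.5533 + 1089) = √30944.5533 = 175.910640
L = 5.75 × 175.910640 = 1011.486181
V = π·3.75² × L = 44.178647 × 1011.486181 = 44686.090614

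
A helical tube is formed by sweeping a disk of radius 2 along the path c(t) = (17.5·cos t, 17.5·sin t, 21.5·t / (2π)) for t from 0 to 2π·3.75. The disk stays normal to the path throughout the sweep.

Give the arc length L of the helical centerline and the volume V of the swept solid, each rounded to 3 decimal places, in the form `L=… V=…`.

2πR = 2π·17.5 = 109.955743
per-turn = √(109.955743² + 21.5²) = √(12090.2654 + 462.25) = √12552.5154 = 112.038009
L = 3.75 × 112.038009 = 420.142533
V = π·2² × L = 12.566371 × 420.142533 = 5279.666775

L=420.143 V=5279.667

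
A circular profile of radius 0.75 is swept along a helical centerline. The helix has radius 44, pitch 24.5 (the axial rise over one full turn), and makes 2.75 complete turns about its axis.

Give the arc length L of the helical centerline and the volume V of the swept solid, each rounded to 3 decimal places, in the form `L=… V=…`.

L=763.245 V=1348.765

2πR = 2π·44 = 276.460154
per-turn = √(276.460154² + 24.5²) = √(76430.2165 + 600.25) = √77030.4665 = 277.543630
L = 2.75 × 277.543630 = 763.244982
V = π·0.75² × L = 1.767146 × 763.244982 = 1348.765216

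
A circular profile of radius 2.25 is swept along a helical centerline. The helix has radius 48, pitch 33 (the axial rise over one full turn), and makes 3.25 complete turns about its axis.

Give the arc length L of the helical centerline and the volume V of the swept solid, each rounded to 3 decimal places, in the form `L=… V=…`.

2πR = 2π·48 = 301.592895
per-turn = √(301.592895² + 33²) = √(90958.2742 + 1089) = √92047.2742 = 303.392937
L = 3.25 × 303.392937 = 986.027045
V = π·2.25² × L = 15.904313 × 986.027045 = 15682.082560

L=986.027 V=15682.083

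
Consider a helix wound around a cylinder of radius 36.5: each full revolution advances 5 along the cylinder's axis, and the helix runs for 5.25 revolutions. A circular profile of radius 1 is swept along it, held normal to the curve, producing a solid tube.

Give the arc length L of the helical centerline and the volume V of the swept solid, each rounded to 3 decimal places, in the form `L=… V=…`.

L=1204.302 V=3783.425

2πR = 2π·36.5 = 229.336264
per-turn = √(229.336264² + 5²) = √(52595.1219 + 25) = √52620.1219 = 229.390762
L = 5.25 × 229.390762 = 1204.301502
V = π·1² × L = 3.141593 × 1204.301502 = 3783.424753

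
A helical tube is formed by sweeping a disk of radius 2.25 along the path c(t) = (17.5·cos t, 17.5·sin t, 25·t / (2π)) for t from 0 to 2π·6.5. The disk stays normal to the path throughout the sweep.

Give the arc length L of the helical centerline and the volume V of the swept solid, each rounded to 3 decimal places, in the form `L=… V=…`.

L=732.953 V=11657.112

2πR = 2π·17.5 = 109.955743
per-turn = √(109.955743² + 25²) = √(12090.2654 + 625) = √12715.2654 = 112.761986
L = 6.5 × 112.761986 = 732.952906
V = π·2.25² × L = 15.904313 × 732.952906 = 11657.112295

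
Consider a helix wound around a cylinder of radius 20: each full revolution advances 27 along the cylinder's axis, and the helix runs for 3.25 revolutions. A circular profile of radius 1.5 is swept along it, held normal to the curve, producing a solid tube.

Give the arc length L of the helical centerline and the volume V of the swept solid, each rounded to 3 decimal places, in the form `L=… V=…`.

2πR = 2π·20 = 125.663706
per-turn = √(125.663706² + 27²) = √(15791.3670 + 729) = √16520.3670 = 128.531580
L = 3.25 × 128.531580 = 417.727635
V = π·1.5² × L = 7.068583 × 417.727635 = 2952.742655

L=417.728 V=2952.743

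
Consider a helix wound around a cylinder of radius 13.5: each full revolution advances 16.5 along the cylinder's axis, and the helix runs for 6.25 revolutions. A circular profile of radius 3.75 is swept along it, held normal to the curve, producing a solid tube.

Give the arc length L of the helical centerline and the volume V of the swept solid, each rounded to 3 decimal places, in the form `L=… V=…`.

L=540.081 V=23860.035

2πR = 2π·13.5 = 84.823002
per-turn = √(84.823002² + 16.5²) = √(7194.9416 + 272.25) = √7467.1916 = 86.412913
L = 6.25 × 86.412913 = 540.080709
V = π·3.75² × L = 44.178647 × 540.080709 = 23860.034826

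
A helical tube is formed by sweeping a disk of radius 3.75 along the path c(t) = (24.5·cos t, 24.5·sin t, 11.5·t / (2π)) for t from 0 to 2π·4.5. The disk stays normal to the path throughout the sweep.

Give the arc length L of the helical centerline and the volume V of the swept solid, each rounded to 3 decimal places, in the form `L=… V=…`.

L=694.651 V=30688.763

2πR = 2π·24.5 = 153.938040
per-turn = √(153.938040² + 11.5²) = √(23696.9202 + 132.25) = √23829.1702 = 154.366998
L = 4.5 × 154.366998 = 694.651492
V = π·3.75² × L = 44.178647 × 694.651492 = 30688.762856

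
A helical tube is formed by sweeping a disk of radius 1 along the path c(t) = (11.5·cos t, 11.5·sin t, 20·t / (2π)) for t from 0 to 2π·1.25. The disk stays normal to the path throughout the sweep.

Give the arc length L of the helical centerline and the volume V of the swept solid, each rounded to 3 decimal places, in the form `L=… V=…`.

2πR = 2π·11.5 = 72.256631
per-turn = √(72.256631² + 20²) = √(5221.0207 + 400) = √5621.0207 = 74.973467
L = 1.25 × 74.973467 = 93.716834
V = π·1² × L = 3.141593 × 93.716834 = 294.420116

L=93.717 V=294.420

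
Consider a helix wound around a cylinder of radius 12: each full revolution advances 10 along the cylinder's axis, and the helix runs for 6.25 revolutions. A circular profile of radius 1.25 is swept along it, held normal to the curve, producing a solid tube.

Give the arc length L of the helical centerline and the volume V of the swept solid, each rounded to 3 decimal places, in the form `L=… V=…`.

2πR = 2π·12 = 75.398224
per-turn = √(75.398224² + 10²) = √(5684.8921 + 100) = √5784.8921 = 76.058478
L = 6.25 × 76.058478 = 475.365490
V = π·1.25² × L = 4.908739 × 475.365490 = 2333.444892

L=475.365 V=2333.445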